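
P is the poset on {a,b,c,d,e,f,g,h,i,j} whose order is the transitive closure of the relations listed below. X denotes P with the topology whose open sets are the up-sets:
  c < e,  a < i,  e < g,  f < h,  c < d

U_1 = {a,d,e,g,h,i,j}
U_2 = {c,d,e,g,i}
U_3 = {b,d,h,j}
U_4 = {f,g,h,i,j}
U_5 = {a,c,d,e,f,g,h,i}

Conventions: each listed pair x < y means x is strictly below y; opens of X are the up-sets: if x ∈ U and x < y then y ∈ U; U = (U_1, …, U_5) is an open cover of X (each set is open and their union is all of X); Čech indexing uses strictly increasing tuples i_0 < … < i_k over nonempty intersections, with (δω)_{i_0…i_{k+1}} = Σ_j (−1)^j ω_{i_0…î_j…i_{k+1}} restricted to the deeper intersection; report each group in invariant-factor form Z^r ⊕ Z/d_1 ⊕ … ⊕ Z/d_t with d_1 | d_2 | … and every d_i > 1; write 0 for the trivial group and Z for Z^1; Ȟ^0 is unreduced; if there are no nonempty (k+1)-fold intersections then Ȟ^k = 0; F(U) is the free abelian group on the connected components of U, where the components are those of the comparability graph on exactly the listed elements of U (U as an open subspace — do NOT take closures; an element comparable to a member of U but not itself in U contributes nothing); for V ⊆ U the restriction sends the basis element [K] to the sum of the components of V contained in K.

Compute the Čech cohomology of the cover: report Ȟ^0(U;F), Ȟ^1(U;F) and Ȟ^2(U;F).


Ȟ^0(U;F) ≅ Z^5, Ȟ^1(U;F) ≅ 0, Ȟ^2(U;F) ≅ 0

nerve of the cover:
  U12={d,e,g,i} U13={d,h,j} U14={g,h,i,j} U15={a,d,e,g,h,i} U23={d} U24={g,i} U25={c,d,e,g,i} U34={h,j} U35={d,h} U45={f,g,h,i}
  U123={d} U124={g,i} U125={d,e,g,i} U134={h,j} U135={d,h} U145={g,h,i} U235={d} U245={g,i} U345={h}
  U1235={d} U1245={g,i} U1345={h}
components per intersection:
  U1: {a,i} {d} {e,g} {h} {j}
  U2: {c,d,e,g} {i}
  U3: {b} {d} {h} {j}
  U4: {f,h} {g} {i} {j}
  U5: {a,i} {c,d,e,g} {f,h}
  U12: {d} {e,g} {i}
  U13: {d} {h} {j}
  U14: {g} {h} {i} {j}
  U15: {a,i} {d} {e,g} {h}
  U23: {d}
  U24: {g} {i}
  U25: {c,d,e,g} {i}
  U34: {h} {j}
  U35: {d} {h}
  U45: {f,h} {g} {i}
  U123: {d}
  U124: {g} {i}
  U125: {d} {e,g} {i}
  U134: {h} {j}
  U135: {d} {h}
  U145: {g} {h} {i}
  U235: {d}
  U245: {g} {i}
  U345: {h}
  U1235: {d}
  U1245: {g} {i}
  U1345: {h}
C dims 18,26,17,4; δ0: rk 13, SNF 1^13; δ1: rk 13, SNF 1^13; δ2: rk 4, SNF 1^4
Ȟ^0 = (18 − 13) − 0 = 5, so Ȟ^0 ≅ Z^5
Ȟ^1 = (26 − 13) − 13 = 0, so Ȟ^1 ≅ 0
Ȟ^2 = (17 − 4) − 13 = 0, so Ȟ^2 ≅ 0


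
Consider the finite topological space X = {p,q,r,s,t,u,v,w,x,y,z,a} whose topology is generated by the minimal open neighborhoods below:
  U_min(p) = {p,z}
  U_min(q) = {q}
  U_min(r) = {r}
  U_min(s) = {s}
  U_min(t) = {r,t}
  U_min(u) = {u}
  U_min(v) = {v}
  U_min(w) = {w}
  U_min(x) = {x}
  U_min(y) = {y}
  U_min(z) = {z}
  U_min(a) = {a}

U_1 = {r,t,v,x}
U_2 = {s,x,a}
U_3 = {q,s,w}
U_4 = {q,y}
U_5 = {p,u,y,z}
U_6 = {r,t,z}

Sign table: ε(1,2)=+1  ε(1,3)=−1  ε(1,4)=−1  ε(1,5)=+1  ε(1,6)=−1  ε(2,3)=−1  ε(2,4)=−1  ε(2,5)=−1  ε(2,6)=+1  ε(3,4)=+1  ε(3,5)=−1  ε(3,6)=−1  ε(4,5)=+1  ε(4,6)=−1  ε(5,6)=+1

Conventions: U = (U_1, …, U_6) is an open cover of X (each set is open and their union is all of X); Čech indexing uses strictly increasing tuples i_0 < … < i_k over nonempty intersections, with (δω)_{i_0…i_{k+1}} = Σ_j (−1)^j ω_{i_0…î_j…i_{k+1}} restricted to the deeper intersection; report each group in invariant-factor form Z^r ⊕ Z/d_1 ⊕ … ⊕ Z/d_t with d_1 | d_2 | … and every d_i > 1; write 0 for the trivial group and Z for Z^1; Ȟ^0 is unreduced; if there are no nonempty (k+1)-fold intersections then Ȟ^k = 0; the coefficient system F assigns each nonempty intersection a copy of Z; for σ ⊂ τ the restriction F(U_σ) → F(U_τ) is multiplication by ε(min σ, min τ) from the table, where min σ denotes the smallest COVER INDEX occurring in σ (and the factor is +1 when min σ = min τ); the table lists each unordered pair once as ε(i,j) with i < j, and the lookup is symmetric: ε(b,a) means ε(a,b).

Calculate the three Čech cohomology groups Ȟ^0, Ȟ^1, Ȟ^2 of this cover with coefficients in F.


Ȟ^0 = Z; Ȟ^1 = Z; Ȟ^2 = 0

intersection data:
  U12={x} U16={r,t} U23={s} U34={q} U45={y} U56={z}
C dims 6,6; δ0: rk 5, SNF 1^5
Ȟ^0 = (6 − 5) − 0 = 1, so Ȟ^0 ≅ Z
Ȟ^1 = (6 − 0) − 5 = 1, so Ȟ^1 ≅ Z
Ȟ^2 = (0 − 0) − 0 = 0, so Ȟ^2 ≅ 0


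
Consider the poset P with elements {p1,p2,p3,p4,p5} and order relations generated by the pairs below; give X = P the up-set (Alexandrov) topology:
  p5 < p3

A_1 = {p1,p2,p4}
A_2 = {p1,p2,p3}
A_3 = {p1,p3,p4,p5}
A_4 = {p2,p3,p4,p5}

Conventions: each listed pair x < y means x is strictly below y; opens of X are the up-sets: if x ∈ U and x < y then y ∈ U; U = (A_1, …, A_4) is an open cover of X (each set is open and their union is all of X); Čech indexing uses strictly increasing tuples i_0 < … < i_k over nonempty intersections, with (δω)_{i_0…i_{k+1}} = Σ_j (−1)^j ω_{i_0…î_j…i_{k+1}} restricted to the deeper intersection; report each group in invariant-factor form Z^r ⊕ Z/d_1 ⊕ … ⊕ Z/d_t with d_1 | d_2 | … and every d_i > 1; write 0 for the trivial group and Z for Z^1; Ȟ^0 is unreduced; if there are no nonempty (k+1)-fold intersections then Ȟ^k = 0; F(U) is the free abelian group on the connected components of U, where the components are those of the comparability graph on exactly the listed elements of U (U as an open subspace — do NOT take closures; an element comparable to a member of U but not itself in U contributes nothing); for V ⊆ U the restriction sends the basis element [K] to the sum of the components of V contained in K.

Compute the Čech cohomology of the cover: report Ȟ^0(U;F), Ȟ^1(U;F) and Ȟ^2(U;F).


cover nerve:
  A12={p1,p2} A13={p1,p4} A14={p2,p4} A23={p1,p3} A24={p2,p3} A34={p3,p4,p5}
  A123={p1} A124={p2} A134={p4} A234={p3}
components per intersection:
  A1: {p1} {p2} {p4}
  A2: {p1} {p2} {p3}
  A3: {p1} {p3,p5} {p4}
  A4: {p2} {p3,p5} {p4}
  A12: {p1} {p2}
  A13: {p1} {p4}
  A14: {p2} {p4}
  A23: {p1} {p3}
  A24: {p2} {p3}
  A34: {p3,p5} {p4}
  A123: {p1}
  A124: {p2}
  A134: {p4}
  A234: {p3}
C dims 12,12,4; δ0: rk 8, SNF 1^8; δ1: rk 4, SNF 1^4
Ȟ^0: (12−8)−0=4 ⇒ Z^4
Ȟ^1: (12−4)−8=0 ⇒ 0
Ȟ^2: (4−0)−4=0 ⇒ 0

Ȟ^0 = Z^4,  Ȟ^1 = 0,  Ȟ^2 = 0


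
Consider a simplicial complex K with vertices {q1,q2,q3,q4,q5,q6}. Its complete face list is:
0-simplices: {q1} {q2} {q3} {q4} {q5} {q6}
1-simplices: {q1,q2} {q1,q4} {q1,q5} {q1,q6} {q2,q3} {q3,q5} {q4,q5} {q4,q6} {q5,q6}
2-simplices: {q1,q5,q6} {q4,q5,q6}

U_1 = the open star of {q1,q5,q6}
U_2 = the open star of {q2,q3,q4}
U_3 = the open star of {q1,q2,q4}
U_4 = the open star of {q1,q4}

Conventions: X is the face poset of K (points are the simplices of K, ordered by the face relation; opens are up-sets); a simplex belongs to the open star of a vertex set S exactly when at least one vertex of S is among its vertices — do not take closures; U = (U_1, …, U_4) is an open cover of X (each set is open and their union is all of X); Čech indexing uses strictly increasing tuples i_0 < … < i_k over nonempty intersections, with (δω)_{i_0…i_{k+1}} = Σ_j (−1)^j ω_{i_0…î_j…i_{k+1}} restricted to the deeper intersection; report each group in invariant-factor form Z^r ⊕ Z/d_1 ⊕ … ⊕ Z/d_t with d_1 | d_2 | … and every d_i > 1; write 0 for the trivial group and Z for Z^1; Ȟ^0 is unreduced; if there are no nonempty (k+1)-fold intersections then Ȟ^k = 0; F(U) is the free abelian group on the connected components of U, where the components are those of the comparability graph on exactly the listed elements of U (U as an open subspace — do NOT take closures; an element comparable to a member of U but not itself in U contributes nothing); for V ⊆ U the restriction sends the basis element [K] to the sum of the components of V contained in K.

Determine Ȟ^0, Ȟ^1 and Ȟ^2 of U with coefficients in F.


intersection data:
  U1={{q1},{q5},{q6},{q1,q2},{q1,q4},{q1,q5},{q1,q6},{q3,q5},{q4,q5},{q4,q6},{q5,q6},{q1,q5,q6},{q4,q5,q6}} U2={{q2},{q3},{q4},{q1,q2},{q1,q4},{q2,q3},{q3,q5},{q4,q5},{q4,q6},{q4,q5,q6}} U3={{q1},{q2},{q4},{q1,q2},{q1,q4},{q1,q5},{q1,q6},{q2,q3},{q4,q5},{q4,q6},{q1,q5,q6},{q4,q5,q6}} U4={{q1},{q4},{q1,q2},{q1,q4},{q1,q5},{q1,q6},{q4,q5},{q4,q6},{q1,q5,q6},{q4,q5,q6}}
  U12={{q1,q2},{q1,q4},{q3,q5},{q4,q5},{q4,q6},{q4,q5,q6}} U13={{q1},{q1,q2},{q1,q4},{q1,q5},{q1,q6},{q4,q5},{q4,q6},{q1,q5,q6},{q4,q5,q6}} U14={{q1},{q1,q2},{q1,q4},{q1,q5},{q1,q6},{q4,q5},{q4,q6},{q1,q5,q6},{q4,q5,q6}} U23={{q2},{q4},{q1,q2},{q1,q4},{q2,q3},{q4,q5},{q4,q6},{q4,q5,q6}} U24={{q4},{q1,q2},{q1,q4},{q4,q5},{q4,q6},{q4,q5,q6}} U34={{q1},{q4},{q1,q2},{q1,q4},{q1,q5},{q1,q6},{q4,q5},{q4,q6},{q1,q5,q6},{q4,q5,q6}}
  U123={{q1,q2},{q1,q4},{q4,q5},{q4,q6},{q4,q5,q6}} U124={{q1,q2},{q1,q4},{q4,q5},{q4,q6},{q4,q5,q6}} U134={{q1},{q1,q2},{q1,q4},{q1,q5},{q1,q6},{q4,q5},{q4,q6},{q1,q5,q6},{q4,q5,q6}} U234={{q4},{q1,q2},{q1,q4},{q4,q5},{q4,q6},{q4,q5,q6}}
  U1234={{q1,q2},{q1,q4},{q4,q5},{q4,q6},{q4,q5,q6}}
components per intersection:
  U1: {{q1},{q5},{q6},{q1,q2},{q1,q4},{q1,q5},{q1,q6},{q3,q5},{q4,q5},{q4,q6},{q5,q6},{q1,q5,q6},{q4,q5,q6}}
  U2: {{q2},{q3},{q1,q2},{q2,q3},{q3,q5}} {{q4},{q1,q4},{q4,q5},{q4,q6},{q4,q5,q6}}
  U3: {{q1},{q2},{q4},{q1,q2},{q1,q4},{q1,q5},{q1,q6},{q2,q3},{q4,q5},{q4,q6},{q1,q5,q6},{q4,q5,q6}}
  U4: {{q1},{q4},{q1,q2},{q1,q4},{q1,q5},{q1,q6},{q4,q5},{q4,q6},{q1,q5,q6},{q4,q5,q6}}
  U12: {{q1,q2}} {{q1,q4}} {{q3,q5}} {{q4,q5},{q4,q6},{q4,q5,q6}}
  U13: {{q1},{q1,q2},{q1,q4},{q1,q5},{q1,q6},{q1,q5,q6}} {{q4,q5},{q4,q6},{q4,q5,q6}}
  U14: {{q1},{q1,q2},{q1,q4},{q1,q5},{q1,q6},{q1,q5,q6}} {{q4,q5},{q4,q6},{q4,q5,q6}}
  U23: {{q2},{q1,q2},{q2,q3}} {{q4},{q1,q4},{q4,q5},{q4,q6},{q4,q5,q6}}
  U24: {{q4},{q1,q4},{q4,q5},{q4,q6},{q4,q5,q6}} {{q1,q2}}
  U34: {{q1},{q4},{q1,q2},{q1,q4},{q1,q5},{q1,q6},{q4,q5},{q4,q6},{q1,q5,q6},{q4,q5,q6}}
  U123: {{q1,q2}} {{q1,q4}} {{q4,q5},{q4,q6},{q4,q5,q6}}
  U124: {{q1,q2}} {{q1,q4}} {{q4,q5},{q4,q6},{q4,q5,q6}}
  U134: {{q1},{q1,q2},{q1,q4},{q1,q5},{q1,q6},{q1,q5,q6}} {{q4,q5},{q4,q6},{q4,q5,q6}}
  U234: {{q4},{q1,q4},{q4,q5},{q4,q6},{q4,q5,q6}} {{q1,q2}}
  U1234: {{q1,q2}} {{q1,q4}} {{q4,q5},{q4,q6},{q4,q5,q6}}
C dims 5,13,10,3; δ0: rk 4, SNF 1^4; δ1: rk 7, SNF 1^7; δ2: rk 3, SNF 1^3
Ȟ^0 = (5 − 4) − 0 = 1, so Ȟ^0 ≅ Z
Ȟ^1 = (13 − 7) − 4 = 2, so Ȟ^1 ≅ Z^2
Ȟ^2 = (10 − 3) − 7 = 0, so Ȟ^2 ≅ 0

Ȟ^0 ≅ Z; Ȟ^1 ≅ Z^2; Ȟ^2 ≅ 0


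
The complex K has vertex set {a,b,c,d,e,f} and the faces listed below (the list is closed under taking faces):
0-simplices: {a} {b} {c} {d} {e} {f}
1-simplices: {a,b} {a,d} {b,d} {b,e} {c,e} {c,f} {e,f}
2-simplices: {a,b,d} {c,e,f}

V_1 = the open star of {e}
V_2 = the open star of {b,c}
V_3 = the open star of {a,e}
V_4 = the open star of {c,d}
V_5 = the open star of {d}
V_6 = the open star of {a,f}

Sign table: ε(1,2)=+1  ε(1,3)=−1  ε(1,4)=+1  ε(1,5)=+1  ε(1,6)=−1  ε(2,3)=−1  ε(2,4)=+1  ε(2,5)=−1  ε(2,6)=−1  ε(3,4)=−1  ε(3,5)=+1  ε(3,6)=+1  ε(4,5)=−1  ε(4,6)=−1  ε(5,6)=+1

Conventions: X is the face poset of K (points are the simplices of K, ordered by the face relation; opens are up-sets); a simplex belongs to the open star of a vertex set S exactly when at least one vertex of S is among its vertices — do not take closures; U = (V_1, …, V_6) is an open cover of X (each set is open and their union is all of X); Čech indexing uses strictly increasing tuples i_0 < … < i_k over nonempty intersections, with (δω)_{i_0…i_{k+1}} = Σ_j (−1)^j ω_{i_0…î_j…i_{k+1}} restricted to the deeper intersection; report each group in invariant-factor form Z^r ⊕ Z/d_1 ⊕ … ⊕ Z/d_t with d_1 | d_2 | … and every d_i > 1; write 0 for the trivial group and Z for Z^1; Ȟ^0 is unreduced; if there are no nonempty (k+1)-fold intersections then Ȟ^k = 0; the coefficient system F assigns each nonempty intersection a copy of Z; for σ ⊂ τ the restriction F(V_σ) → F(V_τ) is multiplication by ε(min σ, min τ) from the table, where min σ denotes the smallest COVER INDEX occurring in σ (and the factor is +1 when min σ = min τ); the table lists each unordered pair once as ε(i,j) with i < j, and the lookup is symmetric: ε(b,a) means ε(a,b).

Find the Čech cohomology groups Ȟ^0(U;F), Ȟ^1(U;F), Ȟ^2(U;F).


Ȟ^0 = Z,  Ȟ^1 = 0,  Ȟ^2 = 0

nerve simplices:
  V1={{e},{b,e},{c,e},{e,f},{c,e,f}} V2={{b},{c},{a,b},{b,d},{b,e},{c,e},{c,f},{a,b,d},{c,e,f}} V3={{a},{e},{a,b},{a,d},{b,e},{c,e},{e,f},{a,b,d},{c,e,f}} V4={{c},{d},{a,d},{b,d},{c,e},{c,f},{a,b,d},{c,e,f}} V5={{d},{a,d},{b,d},{a,b,d}} V6={{a},{f},{a,b},{a,d},{c,f},{e,f},{a,b,d},{c,e,f}}
  V12={{b,e},{c,e},{c,e,f}} V13={{e},{b,e},{c,e},{e,f},{c,e,f}} V14={{c,e},{c,e,f}} V16={{e,f},{c,e,f}} V23={{a,b},{b,e},{c,e},{a,b,d},{c,e,f}} V24={{c},{b,d},{c,e},{c,f},{a,b,d},{c,e,f}} V25={{b,d},{a,b,d}} V26={{a,b},{c,f},{a,b,d},{c,e,f}} V34={{a,d},{c,e},{a,b,d},{c,e,f}} V35={{a,d},{a,b,d}} V36={{a},{a,b},{a,d},{e,f},{a,b,d},{c,e,f}} V45={{d},{a,d},{b,d},{a,b,d}} V46={{a,d},{c,f},{a,b,d},{c,e,f}} V56={{a,d},{a,b,d}}
  V123={{b,e},{c,e},{c,e,f}} V124={{c,e},{c,e,f}} V126={{c,e,f}} V134={{c,e},{c,e,f}} V136={{e,f},{c,e,f}} V146={{c,e,f}} V234={{c,e},{a,b,d},{c,e,f}} V235={{a,b,d}} V236={{a,b},{a,b,d},{c,e,f}} V245={{b,d},{a,b,d}} V246={{c,f},{a,b,d},{c,e,f}} V256={{a,b,d}} V345={{a,d},{a,b,d}} V346={{a,d},{a,b,d},{c,e,f}} V356={{a,d},{a,b,d}} V456={{a,d},{a,b,d}}
  V1234={{c,e},{c,e,f}} V1236={{c,e,f}} V1246={{c,e,f}} V1346={{c,e,f}} V2345={{a,b,d}} V2346={{a,b,d},{c,e,f}} V2356={{a,b,d}} V2456={{a,b,d}} V3456={{a,d},{a,b,d}}
  V12346={{c,e,f}} V23456={{a,b,d}}
C dims 6,14,16,9; δ0: rk 5, SNF 1^5; δ1: rk 9, SNF 1^9; δ2: rk 7, SNF 1^7
degree 0: 6−5−0 = 1 → Ȟ^0 ≅ Z
degree 1: 14−9−5 = 0 → Ȟ^1 ≅ 0
degree 2: 16−7−9 = 0 → Ȟ^2 ≅ 0


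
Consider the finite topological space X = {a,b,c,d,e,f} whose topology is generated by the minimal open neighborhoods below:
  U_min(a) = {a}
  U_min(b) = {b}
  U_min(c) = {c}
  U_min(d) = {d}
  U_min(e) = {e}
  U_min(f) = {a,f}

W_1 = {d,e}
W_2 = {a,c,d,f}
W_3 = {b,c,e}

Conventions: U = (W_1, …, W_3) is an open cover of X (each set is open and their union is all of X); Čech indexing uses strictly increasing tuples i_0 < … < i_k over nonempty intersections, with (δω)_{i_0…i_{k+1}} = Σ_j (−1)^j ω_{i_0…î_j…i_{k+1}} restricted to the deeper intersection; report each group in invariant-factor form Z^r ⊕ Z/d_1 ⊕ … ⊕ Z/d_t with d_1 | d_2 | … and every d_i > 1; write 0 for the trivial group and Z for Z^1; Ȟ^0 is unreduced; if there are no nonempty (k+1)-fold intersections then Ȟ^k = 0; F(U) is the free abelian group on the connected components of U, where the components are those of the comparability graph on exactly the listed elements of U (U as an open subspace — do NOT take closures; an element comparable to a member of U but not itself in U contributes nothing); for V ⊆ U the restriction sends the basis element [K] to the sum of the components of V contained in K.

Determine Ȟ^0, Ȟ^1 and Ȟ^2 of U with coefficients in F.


intersection data:
  W12={d} W13={e} W23={c}
components per intersection:
  W1: {d} {e}
  W2: {a,f} {c} {d}
  W3: {b} {c} {e}
  W12: {d}
  W13: {e}
  W23: {c}
C dims 8,3; δ0: rk 3, SNF 1^3
Ȟ^0 = (8 − 3) − 0 = 5, so Ȟ^0 ≅ Z^5
Ȟ^1 = (3 − 0) − 3 = 0, so Ȟ^1 ≅ 0
Ȟ^2 = (0 − 0) − 0 = 0, so Ȟ^2 ≅ 0

Ȟ^0 ≅ Z^5; Ȟ^1 ≅ 0; Ȟ^2 ≅ 0


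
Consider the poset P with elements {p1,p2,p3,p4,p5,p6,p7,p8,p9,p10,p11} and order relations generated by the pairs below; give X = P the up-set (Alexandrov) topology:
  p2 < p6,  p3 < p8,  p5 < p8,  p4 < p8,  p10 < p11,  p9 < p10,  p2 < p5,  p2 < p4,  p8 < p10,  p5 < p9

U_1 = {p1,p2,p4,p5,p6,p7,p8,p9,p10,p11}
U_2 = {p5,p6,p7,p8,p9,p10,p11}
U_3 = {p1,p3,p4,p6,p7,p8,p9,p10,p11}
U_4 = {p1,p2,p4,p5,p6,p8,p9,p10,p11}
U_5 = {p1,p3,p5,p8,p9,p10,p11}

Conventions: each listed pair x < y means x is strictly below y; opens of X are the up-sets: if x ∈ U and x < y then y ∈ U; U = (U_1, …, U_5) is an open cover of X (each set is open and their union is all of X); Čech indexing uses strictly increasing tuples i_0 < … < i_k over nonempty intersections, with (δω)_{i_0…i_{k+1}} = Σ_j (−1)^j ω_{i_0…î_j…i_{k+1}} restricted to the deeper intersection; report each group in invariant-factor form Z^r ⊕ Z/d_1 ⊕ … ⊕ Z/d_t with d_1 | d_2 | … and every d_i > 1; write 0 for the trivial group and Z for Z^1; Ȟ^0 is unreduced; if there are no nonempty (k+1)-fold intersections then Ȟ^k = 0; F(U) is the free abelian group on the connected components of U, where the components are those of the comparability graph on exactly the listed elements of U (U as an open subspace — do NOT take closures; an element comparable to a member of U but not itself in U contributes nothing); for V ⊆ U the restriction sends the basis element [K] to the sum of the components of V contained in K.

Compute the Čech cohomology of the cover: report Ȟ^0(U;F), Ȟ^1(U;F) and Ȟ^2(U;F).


Ȟ^0 ≅ Z^3, Ȟ^1 ≅ 0, Ȟ^2 ≅ 0

nonempty intersections:
  U12={p5,p6,p7,p8,p9,p10,p11} U13={p1,p4,p6,p7,p8,p9,p10,p11} U14={p1,p2,p4,p5,p6,p8,p9,p10,p11} U15={p1,p5,p8,p9,p10,p11} U23={p6,p7,p8,p9,p10,p11} U24={p5,p6,p8,p9,p10,p11} U25={p5,p8,p9,p10,p11} U34={p1,p4,p6,p8,p9,p10,p11} U35={p1,p3,p8,p9,p10,p11} U45={p1,p5,p8,p9,p10,p11}
  U123={p6,p7,p8,p9,p10,p11} U124={p5,p6,p8,p9,p10,p11} U125={p5,p8,p9,p10,p11} U134={p1,p4,p6,p8,p9,p10,p11} U135={p1,p8,p9,p10,p11} U145={p1,p5,p8,p9,p10,p11} U234={p6,p8,p9,p10,p11} U235={p8,p9,p10,p11} U245={p5,p8,p9,p10,p11} U345={p1,p8,p9,p10,p11}
  U1234={p6,p8,p9,p10,p11} U1235={p8,p9,p10,p11} U1245={p5,p8,p9,p10,p11} U1345={p1,p8,p9,p10,p11} U2345={p8,p9,p10,p11}
  U12345={p8,p9,p10,p11}
components per intersection:
  U1: {p1} {p2,p4,p5,p6,p8,p9,p10,p11} {p7}
  U2: {p5,p8,p9,p10,p11} {p6} {p7}
  U3: {p1} {p3,p4,p8,p9,p10,p11} {p6} {p7}
  U4: {p1} {p2,p4,p5,p6,p8,p9,p10,p11}
  U5: {p1} {p3,p5,p8,p9,p10,p11}
  U12: {p5,p8,p9,p10,p11} {p6} {p7}
  U13: {p1} {p4,p8,p9,p10,p11} {p6} {p7}
  U14: {p1} {p2,p4,p5,p6,p8,p9,p10,p11}
  U15: {p1} {p5,p8,p9,p10,p11}
  U23: {p6} {p7} {p8,p9,p10,p11}
  U24: {p5,p8,p9,p10,p11} {p6}
  U25: {p5,p8,p9,p10,p11}
  U34: {p1} {p4,p8,p9,p10,p11} {p6}
  U35: {p1} {p3,p8,p9,p10,p11}
  U45: {p1} {p5,p8,p9,p10,p11}
  U123: {p6} {p7} {p8,p9,p10,p11}
  U124: {p5,p8,p9,p10,p11} {p6}
  U125: {p5,p8,p9,p10,p11}
  U134: {p1} {p4,p8,p9,p10,p11} {p6}
  U135: {p1} {p8,p9,p10,p11}
  U145: {p1} {p5,p8,p9,p10,p11}
  U234: {p6} {p8,p9,p10,p11}
  U235: {p8,p9,p10,p11}
  U245: {p5,p8,p9,p10,p11}
  U345: {p1} {p8,p9,p10,p11}
  U1234: {p6} {p8,p9,p10,p11}
  U1235: {p8,p9,p10,p11}
  U1245: {p5,p8,p9,p10,p11}
  U1345: {p1} {p8,p9,p10,p11}
  U2345: {p8,p9,p10,p11}
  U12345: {p8,p9,p10,p11}
C dims 14,24,19,7; δ0: rk 11, SNF 1^11; δ1: rk 13, SNF 1^13; δ2: rk 6, SNF 1^6
Ȟ^0: (14−11)−0=3 ⇒ Z^3
Ȟ^1: (24−13)−11=0 ⇒ 0
Ȟ^2: (19−6)−13=0 ⇒ 0


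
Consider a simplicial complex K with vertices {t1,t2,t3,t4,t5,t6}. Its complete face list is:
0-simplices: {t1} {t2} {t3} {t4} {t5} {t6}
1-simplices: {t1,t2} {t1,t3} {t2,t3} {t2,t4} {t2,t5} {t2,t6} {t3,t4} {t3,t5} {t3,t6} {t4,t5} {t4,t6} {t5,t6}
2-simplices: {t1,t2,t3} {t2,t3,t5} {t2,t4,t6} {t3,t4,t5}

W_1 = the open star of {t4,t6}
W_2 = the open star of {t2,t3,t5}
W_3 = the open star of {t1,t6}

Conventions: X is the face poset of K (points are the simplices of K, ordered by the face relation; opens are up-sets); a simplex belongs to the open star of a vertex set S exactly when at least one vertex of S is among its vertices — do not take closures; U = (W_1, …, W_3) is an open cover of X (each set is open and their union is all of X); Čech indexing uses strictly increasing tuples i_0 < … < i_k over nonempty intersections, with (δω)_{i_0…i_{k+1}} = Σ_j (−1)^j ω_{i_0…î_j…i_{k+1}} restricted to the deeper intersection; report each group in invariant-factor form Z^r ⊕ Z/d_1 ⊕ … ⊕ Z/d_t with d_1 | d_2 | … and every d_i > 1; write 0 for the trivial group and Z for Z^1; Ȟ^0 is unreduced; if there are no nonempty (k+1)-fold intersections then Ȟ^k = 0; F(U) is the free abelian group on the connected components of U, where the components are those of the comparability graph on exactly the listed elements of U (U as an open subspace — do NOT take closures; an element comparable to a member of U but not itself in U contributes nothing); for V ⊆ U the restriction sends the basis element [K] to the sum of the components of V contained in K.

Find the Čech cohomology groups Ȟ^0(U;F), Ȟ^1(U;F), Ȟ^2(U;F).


Ȟ^0(U;F) ≅ Z, Ȟ^1(U;F) ≅ Z^3, Ȟ^2(U;F) ≅ 0

nerve of the cover:
  W1={{t4},{t6},{t2,t4},{t2,t6},{t3,t4},{t3,t6},{t4,t5},{t4,t6},{t5,t6},{t2,t4,t6},{t3,t4,t5}} W2={{t2},{t3},{t5},{t1,t2},{t1,t3},{t2,t3},{t2,t4},{t2,t5},{t2,t6},{t3,t4},{t3,t5},{t3,t6},{t4,t5},{t5,t6},{t1,t2,t3},{t2,t3,t5},{t2,t4,t6},{t3,t4,t5}} W3={{t1},{t6},{t1,t2},{t1,t3},{t2,t6},{t3,t6},{t4,t6},{t5,t6},{t1,t2,t3},{t2,t4,t6}}
  W12={{t2,t4},{t2,t6},{t3,t4},{t3,t6},{t4,t5},{t5,t6},{t2,t4,t6},{t3,t4,t5}} W13={{t6},{t2,t6},{t3,t6},{t4,t6},{t5,t6},{t2,t4,t6}} W23={{t1,t2},{t1,t3},{t2,t6},{t3,t6},{t5,t6},{t1,t2,t3},{t2,t4,t6}}
  W123={{t2,t6},{t3,t6},{t5,t6},{t2,t4,t6}}
components per intersection:
  W1: {{t4},{t6},{t2,t4},{t2,t6},{t3,t4},{t3,t6},{t4,t5},{t4,t6},{t5,t6},{t2,t4,t6},{t3,t4,t5}}
  W2: {{t2},{t3},{t5},{t1,t2},{t1,t3},{t2,t3},{t2,t4},{t2,t5},{t2,t6},{t3,t4},{t3,t5},{t3,t6},{t4,t5},{t5,t6},{t1,t2,t3},{t2,t3,t5},{t2,t4,t6},{t3,t4,t5}}
  W3: {{t1},{t1,t2},{t1,t3},{t1,t2,t3}} {{t6},{t2,t6},{t3,t6},{t4,t6},{t5,t6},{t2,t4,t6}}
  W12: {{t2,t4},{t2,t6},{t2,t4,t6}} {{t3,t4},{t4,t5},{t3,t4,t5}} {{t3,t6}} {{t5,t6}}
  W13: {{t6},{t2,t6},{t3,t6},{t4,t6},{t5,t6},{t2,t4,t6}}
  W23: {{t1,t2},{t1,t3},{t1,t2,t3}} {{t2,t6},{t2,t4,t6}} {{t3,t6}} {{t5,t6}}
  W123: {{t2,t6},{t2,t4,t6}} {{t3,t6}} {{t5,t6}}
C dims 4,9,3; δ0: rk 3, SNF 1^3; δ1: rk 3, SNF 1^3
Ȟ^0 = (4 − 3) − 0 = 1, so Ȟ^0 ≅ Z
Ȟ^1 = (9 − 3) − 3 = 3, so Ȟ^1 ≅ Z^3
Ȟ^2 = (3 − 0) − 3 = 0, so Ȟ^2 ≅ 0


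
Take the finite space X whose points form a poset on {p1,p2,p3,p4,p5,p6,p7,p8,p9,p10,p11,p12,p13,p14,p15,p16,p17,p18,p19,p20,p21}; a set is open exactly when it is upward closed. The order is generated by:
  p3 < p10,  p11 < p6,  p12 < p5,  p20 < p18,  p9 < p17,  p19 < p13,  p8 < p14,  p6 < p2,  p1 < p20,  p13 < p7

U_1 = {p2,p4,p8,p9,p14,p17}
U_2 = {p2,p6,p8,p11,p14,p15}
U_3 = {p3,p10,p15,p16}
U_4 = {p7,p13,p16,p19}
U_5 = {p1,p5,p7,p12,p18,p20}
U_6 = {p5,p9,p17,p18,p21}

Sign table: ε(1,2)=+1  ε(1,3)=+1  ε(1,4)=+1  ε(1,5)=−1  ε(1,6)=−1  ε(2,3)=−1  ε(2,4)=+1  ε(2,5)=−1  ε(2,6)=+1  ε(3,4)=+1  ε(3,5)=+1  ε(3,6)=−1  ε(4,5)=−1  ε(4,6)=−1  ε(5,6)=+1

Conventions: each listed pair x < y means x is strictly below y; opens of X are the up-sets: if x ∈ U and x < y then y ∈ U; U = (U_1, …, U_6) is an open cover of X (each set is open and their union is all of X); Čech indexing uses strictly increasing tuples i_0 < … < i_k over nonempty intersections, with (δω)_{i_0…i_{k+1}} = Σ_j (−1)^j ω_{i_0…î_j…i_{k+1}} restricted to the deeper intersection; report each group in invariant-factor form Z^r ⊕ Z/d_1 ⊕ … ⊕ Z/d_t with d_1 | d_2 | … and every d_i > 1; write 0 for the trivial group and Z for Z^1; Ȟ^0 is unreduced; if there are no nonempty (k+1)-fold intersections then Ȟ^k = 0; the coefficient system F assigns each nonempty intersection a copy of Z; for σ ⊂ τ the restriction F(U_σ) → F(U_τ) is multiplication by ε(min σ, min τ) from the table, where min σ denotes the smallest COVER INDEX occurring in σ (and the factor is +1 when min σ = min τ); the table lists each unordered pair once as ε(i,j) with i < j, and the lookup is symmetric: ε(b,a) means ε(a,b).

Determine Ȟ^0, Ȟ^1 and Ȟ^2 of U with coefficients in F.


Ȟ^0 ≅ 0, Ȟ^1 ≅ Z/2 and Ȟ^2 ≅ 0

nerve of the cover:
  U12={p2,p8,p14} U16={p9,p17} U23={p15} U34={p16} U45={p7} U56={p5,p18}
C dims 6,6; δ0: rk 6, SNF 1^5·2
Ȟ^0 = (6 − 6) − 0 = 0, so Ȟ^0 ≅ 0
Ȟ^1 = (6 − 0) − 6 = 0 plus torsion [2], so Ȟ^1 ≅ Z/2
Ȟ^2 = (0 − 0) − 0 = 0, so Ȟ^2 ≅ 0


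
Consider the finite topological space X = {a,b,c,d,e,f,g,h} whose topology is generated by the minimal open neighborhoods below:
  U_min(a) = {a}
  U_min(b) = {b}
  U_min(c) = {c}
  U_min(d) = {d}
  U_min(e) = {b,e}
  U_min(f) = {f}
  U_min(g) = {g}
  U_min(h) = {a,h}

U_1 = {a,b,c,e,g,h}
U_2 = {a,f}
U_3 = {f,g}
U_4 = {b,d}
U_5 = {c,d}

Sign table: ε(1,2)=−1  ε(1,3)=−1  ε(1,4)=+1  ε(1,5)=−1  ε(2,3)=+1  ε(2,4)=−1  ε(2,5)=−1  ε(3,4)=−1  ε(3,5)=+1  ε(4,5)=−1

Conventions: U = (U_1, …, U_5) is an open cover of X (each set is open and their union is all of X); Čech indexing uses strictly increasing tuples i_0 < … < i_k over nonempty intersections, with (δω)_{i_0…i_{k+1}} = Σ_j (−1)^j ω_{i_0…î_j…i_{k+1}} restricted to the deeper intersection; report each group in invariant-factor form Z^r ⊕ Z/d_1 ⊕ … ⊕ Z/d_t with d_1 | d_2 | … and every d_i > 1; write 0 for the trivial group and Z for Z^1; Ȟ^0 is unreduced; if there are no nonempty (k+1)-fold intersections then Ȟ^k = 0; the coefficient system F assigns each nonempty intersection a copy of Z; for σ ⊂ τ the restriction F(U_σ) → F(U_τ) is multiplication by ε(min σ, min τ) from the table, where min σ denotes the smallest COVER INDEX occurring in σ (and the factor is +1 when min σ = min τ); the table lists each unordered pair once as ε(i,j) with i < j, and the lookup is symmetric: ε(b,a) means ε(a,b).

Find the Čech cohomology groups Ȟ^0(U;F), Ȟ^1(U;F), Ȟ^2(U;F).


cover nerve:
  U12={a} U13={g} U14={b} U15={c} U23={f} U45={d}
C dims 5,6; δ0: rk 4, SNF 1^4
Ȟ^0: (5−4)−0=1 ⇒ Z
Ȟ^1: (6−0)−4=2 ⇒ Z^2
Ȟ^2: (0−0)−0=0 ⇒ 0

Ȟ^0(U;F) ≅ Z; Ȟ^1(U;F) ≅ Z^2; Ȟ^2(U;F) ≅ 0


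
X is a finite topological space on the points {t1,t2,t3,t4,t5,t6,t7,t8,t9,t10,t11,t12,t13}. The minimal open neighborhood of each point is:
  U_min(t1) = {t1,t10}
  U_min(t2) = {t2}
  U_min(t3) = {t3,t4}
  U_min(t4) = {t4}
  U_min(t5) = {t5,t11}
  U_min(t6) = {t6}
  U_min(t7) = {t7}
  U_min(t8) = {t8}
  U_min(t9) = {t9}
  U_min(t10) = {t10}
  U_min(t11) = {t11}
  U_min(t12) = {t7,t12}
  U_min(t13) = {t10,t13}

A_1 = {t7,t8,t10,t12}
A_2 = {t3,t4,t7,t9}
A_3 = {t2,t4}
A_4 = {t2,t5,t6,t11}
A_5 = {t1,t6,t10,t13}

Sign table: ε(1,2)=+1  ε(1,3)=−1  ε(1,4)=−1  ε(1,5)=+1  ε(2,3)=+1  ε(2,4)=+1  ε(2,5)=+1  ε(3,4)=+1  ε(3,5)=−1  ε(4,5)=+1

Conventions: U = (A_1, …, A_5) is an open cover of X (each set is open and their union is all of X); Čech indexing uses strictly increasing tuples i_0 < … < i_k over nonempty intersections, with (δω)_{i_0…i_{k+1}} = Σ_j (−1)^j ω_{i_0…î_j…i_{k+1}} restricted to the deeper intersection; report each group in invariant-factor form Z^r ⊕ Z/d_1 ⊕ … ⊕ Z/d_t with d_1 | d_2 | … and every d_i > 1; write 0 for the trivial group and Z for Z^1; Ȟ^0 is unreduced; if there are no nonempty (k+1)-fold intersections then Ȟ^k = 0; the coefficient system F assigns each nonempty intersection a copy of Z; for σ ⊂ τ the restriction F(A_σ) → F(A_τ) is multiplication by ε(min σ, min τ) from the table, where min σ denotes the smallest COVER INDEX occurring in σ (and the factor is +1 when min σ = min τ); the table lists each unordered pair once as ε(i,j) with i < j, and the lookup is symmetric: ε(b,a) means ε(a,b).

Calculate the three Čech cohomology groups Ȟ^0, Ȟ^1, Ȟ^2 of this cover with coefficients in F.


nonempty intersections:
  A12={t7} A15={t10} A23={t4} A34={t2} A45={t6}
C dims 5,5; δ0: rk 4, SNF 1^4
Ȟ^0: (5−4)−0=1 ⇒ Z
Ȟ^1: (5−0)−4=1 ⇒ Z
Ȟ^2: (0−0)−0=0 ⇒ 0

Ȟ^0 ≅ Z; Ȟ^1 ≅ Z; Ȟ^2 ≅ 0


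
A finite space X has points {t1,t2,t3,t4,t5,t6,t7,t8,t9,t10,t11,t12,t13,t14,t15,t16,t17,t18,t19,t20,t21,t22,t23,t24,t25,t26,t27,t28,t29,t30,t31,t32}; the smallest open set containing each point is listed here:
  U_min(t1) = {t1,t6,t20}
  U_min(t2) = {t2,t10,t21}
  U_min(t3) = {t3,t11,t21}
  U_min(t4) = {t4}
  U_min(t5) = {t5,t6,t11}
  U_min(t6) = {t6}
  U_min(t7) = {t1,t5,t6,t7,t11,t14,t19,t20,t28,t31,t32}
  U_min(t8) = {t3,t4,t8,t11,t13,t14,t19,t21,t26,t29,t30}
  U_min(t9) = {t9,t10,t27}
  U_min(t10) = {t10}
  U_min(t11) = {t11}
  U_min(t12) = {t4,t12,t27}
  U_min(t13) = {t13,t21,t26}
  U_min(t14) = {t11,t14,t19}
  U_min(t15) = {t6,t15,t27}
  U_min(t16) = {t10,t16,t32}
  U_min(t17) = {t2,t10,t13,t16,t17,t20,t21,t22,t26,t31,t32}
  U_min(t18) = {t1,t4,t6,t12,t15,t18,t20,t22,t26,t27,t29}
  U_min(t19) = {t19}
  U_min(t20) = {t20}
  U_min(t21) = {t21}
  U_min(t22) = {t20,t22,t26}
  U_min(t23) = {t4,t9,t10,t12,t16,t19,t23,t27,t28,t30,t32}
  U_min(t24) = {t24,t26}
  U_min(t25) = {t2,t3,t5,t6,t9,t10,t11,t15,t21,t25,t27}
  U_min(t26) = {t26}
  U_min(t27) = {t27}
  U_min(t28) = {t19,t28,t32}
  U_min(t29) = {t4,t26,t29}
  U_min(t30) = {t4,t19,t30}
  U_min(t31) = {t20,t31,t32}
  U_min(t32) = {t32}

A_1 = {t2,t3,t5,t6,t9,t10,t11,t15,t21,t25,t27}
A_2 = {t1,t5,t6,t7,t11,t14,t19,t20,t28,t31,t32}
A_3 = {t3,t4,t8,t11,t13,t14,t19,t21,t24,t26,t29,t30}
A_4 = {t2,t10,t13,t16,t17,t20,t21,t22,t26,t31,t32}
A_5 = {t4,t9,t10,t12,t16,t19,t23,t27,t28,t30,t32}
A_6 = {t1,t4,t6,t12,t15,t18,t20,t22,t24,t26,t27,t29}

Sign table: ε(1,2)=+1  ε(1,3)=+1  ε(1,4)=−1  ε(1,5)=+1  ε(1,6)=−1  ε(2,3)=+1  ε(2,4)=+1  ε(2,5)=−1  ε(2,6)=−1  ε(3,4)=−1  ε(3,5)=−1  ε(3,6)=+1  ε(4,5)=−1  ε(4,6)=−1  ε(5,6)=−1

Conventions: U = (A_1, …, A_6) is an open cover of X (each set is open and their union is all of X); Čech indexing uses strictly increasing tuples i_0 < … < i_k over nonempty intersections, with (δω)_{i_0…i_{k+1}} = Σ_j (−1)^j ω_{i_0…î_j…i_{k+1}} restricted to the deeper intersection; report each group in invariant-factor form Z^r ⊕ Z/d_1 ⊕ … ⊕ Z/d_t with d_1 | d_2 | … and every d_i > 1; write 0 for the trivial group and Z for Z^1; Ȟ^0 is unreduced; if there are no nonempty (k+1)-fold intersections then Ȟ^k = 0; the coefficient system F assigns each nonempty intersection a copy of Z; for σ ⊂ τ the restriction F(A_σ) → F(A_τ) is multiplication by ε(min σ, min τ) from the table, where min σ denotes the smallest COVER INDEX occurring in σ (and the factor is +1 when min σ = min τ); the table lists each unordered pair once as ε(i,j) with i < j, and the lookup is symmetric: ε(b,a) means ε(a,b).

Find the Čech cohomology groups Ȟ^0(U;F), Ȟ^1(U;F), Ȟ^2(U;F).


Ȟ^0(U;F) ≅ 0,  Ȟ^1(U;F) ≅ Z/2,  Ȟ^2(U;F) ≅ Z

nerve simplices:
  A12={t5,t6,t11} A13={t3,t11,t21} A14={t2,t10,t21} A15={t9,t10,t27} A16={t6,t15,t27} A23={t11,t14,t19} A24={t20,t31,t32} A25={t19,t28,t32} A26={t1,t6,t20} A34={t13,t21,t26} A35={t4,t19,t30} A36={t4,t24,t26,t29} A45={t10,t16,t32} A46={t20,t22,t26} A56={t4,t12,t27}
  A123={t11} A126={t6} A134={t21} A145={t10} A156={t27} A235={t19} A245={t32} A246={t20} A346={t26} A356={t4}
C dims 6,15,10; δ0: rk 6, SNF 1^5·2; δ1: rk 9, SNF 1^9
degree 0: 6−6−0 = 0 → Ȟ^0 ≅ 0
degree 1: 15−9−6 = 0 plus torsion [2] → Ȟ^1 ≅ Z/2
degree 2: 10−0−9 = 1 → Ȟ^2 ≅ Z


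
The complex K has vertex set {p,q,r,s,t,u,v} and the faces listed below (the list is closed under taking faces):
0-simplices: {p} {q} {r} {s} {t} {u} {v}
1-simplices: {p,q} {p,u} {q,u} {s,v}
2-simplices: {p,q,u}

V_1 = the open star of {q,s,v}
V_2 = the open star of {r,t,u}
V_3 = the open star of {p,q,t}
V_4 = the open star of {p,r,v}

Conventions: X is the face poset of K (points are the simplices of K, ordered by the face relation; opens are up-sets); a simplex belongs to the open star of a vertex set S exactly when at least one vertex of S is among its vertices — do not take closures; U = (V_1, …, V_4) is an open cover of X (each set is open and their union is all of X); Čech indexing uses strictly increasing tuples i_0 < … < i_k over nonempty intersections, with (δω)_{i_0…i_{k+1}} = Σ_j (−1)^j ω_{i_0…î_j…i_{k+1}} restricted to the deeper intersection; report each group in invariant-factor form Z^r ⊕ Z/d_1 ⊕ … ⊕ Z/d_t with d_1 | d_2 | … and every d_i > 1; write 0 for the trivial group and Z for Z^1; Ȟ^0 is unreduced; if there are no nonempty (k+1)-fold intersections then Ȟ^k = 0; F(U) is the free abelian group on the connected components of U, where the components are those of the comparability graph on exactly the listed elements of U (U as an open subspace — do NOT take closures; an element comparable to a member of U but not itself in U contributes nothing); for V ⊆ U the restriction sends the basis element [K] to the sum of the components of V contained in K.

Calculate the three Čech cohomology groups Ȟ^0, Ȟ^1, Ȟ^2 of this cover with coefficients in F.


intersection data:
  V1={{q},{s},{v},{p,q},{q,u},{s,v},{p,q,u}} V2={{r},{t},{u},{p,u},{q,u},{p,q,u}} V3={{p},{q},{t},{p,q},{p,u},{q,u},{p,q,u}} V4={{p},{r},{v},{p,q},{p,u},{s,v},{p,q,u}}
  V12={{q,u},{p,q,u}} V13={{q},{p,q},{q,u},{p,q,u}} V14={{v},{p,q},{s,v},{p,q,u}} V23={{t},{p,u},{q,u},{p,q,u}} V24={{r},{p,u},{p,q,u}} V34={{p},{p,q},{p,u},{p,q,u}}
  V123={{q,u},{p,q,u}} V124={{p,q,u}} V134={{p,q},{p,q,u}} V234={{p,u},{p,q,u}}
  V1234={{p,q,u}}
components per intersection:
  V1: {{q},{p,q},{q,u},{p,q,u}} {{s},{v},{s,v}}
  V2: {{r}} {{t}} {{u},{p,u},{q,u},{p,q,u}}
  V3: {{p},{q},{p,q},{p,u},{q,u},{p,q,u}} {{t}}
  V4: {{p},{p,q},{p,u},{p,q,u}} {{r}} {{v},{s,v}}
  V12: {{q,u},{p,q,u}}
  V13: {{q},{p,q},{q,u},{p,q,u}}
  V14: {{v},{s,v}} {{p,q},{p,q,u}}
  V23: {{t}} {{p,u},{q,u},{p,q,u}}
  V24: {{r}} {{p,u},{p,q,u}}
  V34: {{p},{p,q},{p,u},{p,q,u}}
  V123: {{q,u},{p,q,u}}
  V124: {{p,q,u}}
  V134: {{p,q},{p,q,u}}
  V234: {{p,u},{p,q,u}}
  V1234: {{p,q,u}}
C dims 10,9,4,1; δ0: rk 6, SNF 1^6; δ1: rk 3, SNF 1^3; δ2: rk 1, SNF 1^1
Ȟ^0 = (10 − 6) − 0 = 4, so Ȟ^0 ≅ Z^4
Ȟ^1 = (9 − 3) − 6 = 0, so Ȟ^1 ≅ 0
Ȟ^2 = (4 − 1) − 3 = 0, so Ȟ^2 ≅ 0

Ȟ^0 = Z^4, Ȟ^1 = 0, Ȟ^2 = 0


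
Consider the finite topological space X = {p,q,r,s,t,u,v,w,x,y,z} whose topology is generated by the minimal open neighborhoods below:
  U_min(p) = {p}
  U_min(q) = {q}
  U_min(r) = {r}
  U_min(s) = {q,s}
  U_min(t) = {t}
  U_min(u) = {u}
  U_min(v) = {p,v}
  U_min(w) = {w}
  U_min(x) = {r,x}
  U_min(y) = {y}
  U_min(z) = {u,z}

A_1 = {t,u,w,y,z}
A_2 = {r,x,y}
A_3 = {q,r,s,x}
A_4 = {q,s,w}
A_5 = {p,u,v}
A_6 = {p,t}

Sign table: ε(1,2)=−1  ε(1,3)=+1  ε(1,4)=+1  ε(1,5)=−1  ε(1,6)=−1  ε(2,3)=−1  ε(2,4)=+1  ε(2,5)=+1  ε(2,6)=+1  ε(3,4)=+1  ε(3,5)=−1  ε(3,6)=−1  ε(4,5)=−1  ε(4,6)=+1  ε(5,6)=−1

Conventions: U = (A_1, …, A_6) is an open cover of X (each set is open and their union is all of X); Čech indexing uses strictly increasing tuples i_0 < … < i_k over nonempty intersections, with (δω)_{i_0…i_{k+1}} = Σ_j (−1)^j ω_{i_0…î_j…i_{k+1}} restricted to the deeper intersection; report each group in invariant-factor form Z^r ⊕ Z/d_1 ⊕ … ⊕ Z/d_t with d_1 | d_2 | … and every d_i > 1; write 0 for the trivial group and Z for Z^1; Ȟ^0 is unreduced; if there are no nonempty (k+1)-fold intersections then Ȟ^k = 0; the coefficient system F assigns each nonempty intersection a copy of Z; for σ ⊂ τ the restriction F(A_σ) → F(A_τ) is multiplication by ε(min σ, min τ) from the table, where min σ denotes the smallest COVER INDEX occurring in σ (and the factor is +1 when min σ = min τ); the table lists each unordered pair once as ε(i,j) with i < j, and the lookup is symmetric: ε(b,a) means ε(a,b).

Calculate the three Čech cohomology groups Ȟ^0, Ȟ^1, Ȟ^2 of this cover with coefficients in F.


Ȟ^0 ≅ 0, Ȟ^1 ≅ Z ⊕ Z/2, Ȟ^2 ≅ 0

nerve of the cover:
  A12={y} A14={w} A15={u} A16={t} A23={r,x} A34={q,s} A56={p}
C dims 6,7; δ0: rk 6, SNF 1^5·2
Ȟ^0 = (6 − 6) − 0 = 0, so Ȟ^0 ≅ 0
Ȟ^1 = (7 − 0) − 6 = 1 plus torsion [2], so Ȟ^1 ≅ Z ⊕ Z/2
Ȟ^2 = (0 − 0) − 0 = 0, so Ȟ^2 ≅ 0


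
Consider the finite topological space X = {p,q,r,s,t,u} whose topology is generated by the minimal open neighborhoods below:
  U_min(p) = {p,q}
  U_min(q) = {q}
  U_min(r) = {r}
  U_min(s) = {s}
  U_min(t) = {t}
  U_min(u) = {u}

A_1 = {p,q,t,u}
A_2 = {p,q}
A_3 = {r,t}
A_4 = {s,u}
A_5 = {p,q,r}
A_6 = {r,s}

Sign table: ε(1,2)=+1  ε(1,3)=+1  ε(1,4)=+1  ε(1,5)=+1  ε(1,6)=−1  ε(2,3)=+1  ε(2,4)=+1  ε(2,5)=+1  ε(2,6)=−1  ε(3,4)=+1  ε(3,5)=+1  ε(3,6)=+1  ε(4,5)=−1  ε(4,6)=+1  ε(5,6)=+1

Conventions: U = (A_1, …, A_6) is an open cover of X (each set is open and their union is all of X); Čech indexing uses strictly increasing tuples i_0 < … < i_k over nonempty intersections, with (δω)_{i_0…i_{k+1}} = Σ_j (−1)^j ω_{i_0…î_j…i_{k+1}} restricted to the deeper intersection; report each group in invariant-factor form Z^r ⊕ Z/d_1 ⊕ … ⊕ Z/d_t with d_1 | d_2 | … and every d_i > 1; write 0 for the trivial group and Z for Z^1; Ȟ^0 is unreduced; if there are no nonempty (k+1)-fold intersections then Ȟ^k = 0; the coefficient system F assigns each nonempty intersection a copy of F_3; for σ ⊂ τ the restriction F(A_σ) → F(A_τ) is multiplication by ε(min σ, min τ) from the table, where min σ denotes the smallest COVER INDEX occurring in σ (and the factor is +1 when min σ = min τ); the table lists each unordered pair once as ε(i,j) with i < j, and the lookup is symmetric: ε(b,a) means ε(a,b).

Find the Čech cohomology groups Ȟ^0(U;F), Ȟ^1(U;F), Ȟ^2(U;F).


intersection data:
  A12={p,q} A13={t} A14={u} A15={p,q} A25={p,q} A35={r} A36={r} A46={s} A56={r}
  A125={p,q} A356={r}
C dims 6,9,2; δ0: rk_F3 5; δ1: rk_F3 2
Ȟ^0 = (6 − 5) − 0 = 1, so Ȟ^0 ≅ Z/3
Ȟ^1 = (9 − 2) − 5 = 2, so Ȟ^1 ≅ Z/3 ⊕ Z/3
Ȟ^2 = (2 − 0) − 2 = 0, so Ȟ^2 ≅ 0

Ȟ^0 = Z/3,  Ȟ^1 = Z/3 ⊕ Z/3,  Ȟ^2 = 0


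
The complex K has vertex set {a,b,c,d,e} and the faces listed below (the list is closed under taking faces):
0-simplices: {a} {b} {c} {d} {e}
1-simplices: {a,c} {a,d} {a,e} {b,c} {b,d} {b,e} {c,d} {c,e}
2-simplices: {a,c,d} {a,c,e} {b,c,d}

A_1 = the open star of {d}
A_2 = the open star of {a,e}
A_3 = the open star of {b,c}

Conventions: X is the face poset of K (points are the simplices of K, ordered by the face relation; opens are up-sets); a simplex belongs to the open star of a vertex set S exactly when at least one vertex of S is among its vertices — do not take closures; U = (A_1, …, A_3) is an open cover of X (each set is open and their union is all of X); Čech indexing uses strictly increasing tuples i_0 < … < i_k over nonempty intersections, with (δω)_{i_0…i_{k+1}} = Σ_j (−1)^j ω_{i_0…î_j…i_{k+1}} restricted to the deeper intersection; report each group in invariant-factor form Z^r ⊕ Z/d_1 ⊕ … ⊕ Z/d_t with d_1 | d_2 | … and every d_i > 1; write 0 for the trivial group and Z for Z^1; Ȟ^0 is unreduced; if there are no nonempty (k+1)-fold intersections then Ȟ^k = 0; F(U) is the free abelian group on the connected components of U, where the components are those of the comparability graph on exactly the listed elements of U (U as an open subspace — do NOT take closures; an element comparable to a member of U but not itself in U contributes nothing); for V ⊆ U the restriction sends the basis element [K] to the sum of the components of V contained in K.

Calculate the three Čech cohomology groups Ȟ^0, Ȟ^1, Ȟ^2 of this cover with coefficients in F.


Ȟ^0 = Z,  Ȟ^1 = Z,  Ȟ^2 = 0

cover nerve:
  A1={{d},{a,d},{b,d},{c,d},{a,c,d},{b,c,d}} A2={{a},{e},{a,c},{a,d},{a,e},{b,e},{c,e},{a,c,d},{a,c,e}} A3={{b},{c},{a,c},{b,c},{b,d},{b,e},{c,d},{c,e},{a,c,d},{a,c,e},{b,c,d}}
  A12={{a,d},{a,c,d}} A13={{b,d},{c,d},{a,c,d},{b,c,d}} A23={{a,c},{b,e},{c,e},{a,c,d},{a,c,e}}
  A123={{a,c,d}}
components per intersection:
  A1: {{d},{a,d},{b,d},{c,d},{a,c,d},{b,c,d}}
  A2: {{a},{e},{a,c},{a,d},{a,e},{b,e},{c,e},{a,c,d},{a,c,e}}
  A3: {{b},{c},{a,c},{b,c},{b,d},{b,e},{c,d},{c,e},{a,c,d},{a,c,e},{b,c,d}}
  A12: {{a,d},{a,c,d}}
  A13: {{b,d},{c,d},{a,c,d},{b,c,d}}
  A23: {{a,c},{c,e},{a,c,d},{a,c,e}} {{b,e}}
  A123: {{a,c,d}}
C dims 3,4,1; δ0: rk 2, SNF 1^2; δ1: rk 1, SNF 1^1
Ȟ^0: (3−2)−0=1 ⇒ Z
Ȟ^1: (4−1)−2=1 ⇒ Z
Ȟ^2: (1−0)−1=0 ⇒ 0


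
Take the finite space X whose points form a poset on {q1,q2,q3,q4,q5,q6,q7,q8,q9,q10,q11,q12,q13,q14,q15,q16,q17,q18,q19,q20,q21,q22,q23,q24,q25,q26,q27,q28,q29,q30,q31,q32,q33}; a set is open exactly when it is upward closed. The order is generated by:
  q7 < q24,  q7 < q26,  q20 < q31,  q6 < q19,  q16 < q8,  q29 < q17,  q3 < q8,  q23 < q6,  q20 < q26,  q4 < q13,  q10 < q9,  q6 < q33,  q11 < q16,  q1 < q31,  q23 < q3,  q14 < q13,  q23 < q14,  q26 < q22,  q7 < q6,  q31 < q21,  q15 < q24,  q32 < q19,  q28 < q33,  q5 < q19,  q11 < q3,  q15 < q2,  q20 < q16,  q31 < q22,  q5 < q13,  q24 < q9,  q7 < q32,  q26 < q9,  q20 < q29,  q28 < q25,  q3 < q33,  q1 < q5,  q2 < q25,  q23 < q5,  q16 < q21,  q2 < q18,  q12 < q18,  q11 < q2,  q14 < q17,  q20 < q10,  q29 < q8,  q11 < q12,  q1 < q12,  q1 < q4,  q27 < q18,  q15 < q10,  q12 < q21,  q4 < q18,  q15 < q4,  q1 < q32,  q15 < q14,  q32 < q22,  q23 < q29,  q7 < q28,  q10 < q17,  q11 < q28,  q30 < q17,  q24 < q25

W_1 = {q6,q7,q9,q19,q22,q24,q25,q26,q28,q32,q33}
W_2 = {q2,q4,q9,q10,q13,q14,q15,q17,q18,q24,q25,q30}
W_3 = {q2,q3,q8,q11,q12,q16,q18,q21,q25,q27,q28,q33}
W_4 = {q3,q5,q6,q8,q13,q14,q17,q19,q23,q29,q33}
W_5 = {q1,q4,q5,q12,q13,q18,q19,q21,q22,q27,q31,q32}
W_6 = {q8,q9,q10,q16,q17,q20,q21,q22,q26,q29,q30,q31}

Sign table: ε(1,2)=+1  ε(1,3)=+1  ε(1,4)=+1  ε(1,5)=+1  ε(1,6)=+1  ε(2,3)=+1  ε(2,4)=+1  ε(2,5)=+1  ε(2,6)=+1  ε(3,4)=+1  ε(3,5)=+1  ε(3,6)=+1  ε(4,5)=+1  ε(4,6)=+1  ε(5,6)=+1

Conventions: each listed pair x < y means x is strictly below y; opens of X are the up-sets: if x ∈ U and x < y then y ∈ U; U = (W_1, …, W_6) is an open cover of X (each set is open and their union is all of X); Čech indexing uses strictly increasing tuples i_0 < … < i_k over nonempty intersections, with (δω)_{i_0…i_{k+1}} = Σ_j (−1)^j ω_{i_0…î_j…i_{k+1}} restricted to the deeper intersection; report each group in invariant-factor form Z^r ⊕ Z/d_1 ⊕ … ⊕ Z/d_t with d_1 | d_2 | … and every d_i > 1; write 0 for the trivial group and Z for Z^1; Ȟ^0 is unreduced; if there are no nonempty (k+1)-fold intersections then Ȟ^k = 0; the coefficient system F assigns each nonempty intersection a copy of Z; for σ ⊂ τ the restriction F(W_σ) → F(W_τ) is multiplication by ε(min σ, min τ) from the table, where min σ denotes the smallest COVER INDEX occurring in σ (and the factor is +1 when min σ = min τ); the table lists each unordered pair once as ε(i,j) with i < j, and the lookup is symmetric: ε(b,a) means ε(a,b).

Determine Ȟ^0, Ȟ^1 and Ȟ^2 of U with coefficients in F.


Ȟ^0(U;F) ≅ Z; Ȟ^1(U;F) ≅ 0; Ȟ^2(U;F) ≅ Z/2

nerve of the cover:
  W12={q9,q24,q25} W13={q25,q28,q33} W14={q6,q19,q33} W15={q19,q22,q32} W16={q9,q22,q26} W23={q2,q18,q25} W24={q13,q14,q17} W25={q4,q13,q18} W26={q9,q10,q17,q30} W34={q3,q8,q33} W35={q12,q18,q21,q27} W36={q8,q16,q21} W45={q5,q13,q19} W46={q8,q17,q29} W56={q21,q22,q31}
  W123={q25} W126={q9} W134={q33} W145={q19} W156={q22} W235={q18} W245={q13} W246={q17} W346={q8} W356={q21}
C dims 6,15,10; δ0: rk 5, SNF 1^5; δ1: rk 10, SNF 1^9·2
Ȟ^0 = (6 − 5) − 0 = 1, so Ȟ^0 ≅ Z
Ȟ^1 = (15 − 10) − 5 = 0, so Ȟ^1 ≅ 0
Ȟ^2 = (10 − 0) − 10 = 0 plus torsion [2], so Ȟ^2 ≅ Z/2
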